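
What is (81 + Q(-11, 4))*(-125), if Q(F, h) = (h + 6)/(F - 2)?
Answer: -130375/13 ≈ -10029.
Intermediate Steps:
Q(F, h) = (6 + h)/(-2 + F)
(81 + Q(-11, 4))*(-125) = (81 + (6 + 4)/(-2 - 11))*(-125) = (81 + 10/(-13))*(-125) = (81 - 1/13*10)*(-125) = (81 - 10/13)*(-125) = (1043/13)*(-125) = -130375/13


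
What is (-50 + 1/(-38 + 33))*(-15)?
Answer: 753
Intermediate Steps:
(-50 + 1/(-38 + 33))*(-15) = (-50 + 1/(-5))*(-15) = (-50 - 1/5)*(-15) = -251/5*(-15) = 753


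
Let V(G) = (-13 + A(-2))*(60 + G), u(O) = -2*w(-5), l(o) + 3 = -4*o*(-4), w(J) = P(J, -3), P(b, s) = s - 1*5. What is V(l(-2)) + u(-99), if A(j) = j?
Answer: -359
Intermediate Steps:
P(b, s) = -5 + s (P(b, s) = s - 5 = -5 + s)
w(J) = -8 (w(J) = -5 - 3 = -8)
l(o) = -3 + 16*o (l(o) = -3 - 4*o*(-4) = -3 + 16*o)
u(O) = 16 (u(O) = -2*(-8) = 16)
V(G) = -900 - 15*G (V(G) = (-13 - 2)*(60 + G) = -15*(60 + G) = -900 - 15*G)
V(l(-2)) + u(-99) = (-900 - 15*(-3 + 16*(-2))) + 16 = (-900 - 15*(-3 - 32)) + 16 = (-900 - 15*(-35)) + 16 = (-900 + 525) + 16 = -375 + 16 = -359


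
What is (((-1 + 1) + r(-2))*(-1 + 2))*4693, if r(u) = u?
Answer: -9386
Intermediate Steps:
(((-1 + 1) + r(-2))*(-1 + 2))*4693 = (((-1 + 1) - 2)*(-1 + 2))*4693 = ((0 - 2)*1)*4693 = -2*1*4693 = -2*4693 = -9386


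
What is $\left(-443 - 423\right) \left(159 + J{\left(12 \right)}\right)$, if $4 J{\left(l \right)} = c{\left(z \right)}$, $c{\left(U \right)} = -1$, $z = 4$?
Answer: $- \frac{274955}{2} \approx -1.3748 \cdot 10^{5}$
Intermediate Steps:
$J{\left(l \right)} = - \frac{1}{4}$ ($J{\left(l \right)} = \frac{1}{4} \left(-1\right) = - \frac{1}{4}$)
$\left(-443 - 423\right) \left(159 + J{\left(12 \right)}\right) = \left(-443 - 423\right) \left(159 - \frac{1}{4}\right) = \left(-866\right) \frac{635}{4} = - \frac{274955}{2}$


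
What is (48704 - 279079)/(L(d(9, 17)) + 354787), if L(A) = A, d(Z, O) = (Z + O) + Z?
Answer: -230375/354822 ≈ -0.64927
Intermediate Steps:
d(Z, O) = O + 2*Z (d(Z, O) = (O + Z) + Z = O + 2*Z)
(48704 - 279079)/(L(d(9, 17)) + 354787) = (48704 - 279079)/((17 + 2*9) + 354787) = -230375/((17 + 18) + 354787) = -230375/(35 + 354787) = -230375/354822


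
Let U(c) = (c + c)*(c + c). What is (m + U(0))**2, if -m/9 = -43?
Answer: 149769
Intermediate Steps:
m = 387 (m = -9*(-43) = 387)
U(c) = 4*c**2 (U(c) = (2*c)*(2*c) = 4*c**2)
(m + U(0))**2 = (387 + 4*0**2)**2 = (387 + 4*0)**2 = (387 + 0)**2 = 387**2 = 149769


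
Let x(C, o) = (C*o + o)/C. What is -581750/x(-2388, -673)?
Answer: 1389219000/1606451 ≈ 864.78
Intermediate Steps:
x(C, o) = (o + C*o)/C
-581750/x(-2388, -673) = -581750/(-673 - 673/(-2388)) = -581750/(-673 - 673*(-1/2388)) = -581750/(-673 + 673/2388) = -581750/(-1606451/2388) = -581750*(-2388/1606451) = 1389219000/1606451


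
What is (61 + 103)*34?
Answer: 5576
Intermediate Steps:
(61 + 103)*34 = 164*34 = 5576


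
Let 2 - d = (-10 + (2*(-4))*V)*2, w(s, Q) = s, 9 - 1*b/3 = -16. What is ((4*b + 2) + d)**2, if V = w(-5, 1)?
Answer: 59536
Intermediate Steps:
b = 75 (b = 27 - 3*(-16) = 27 + 48 = 75)
V = -5
d = -58 (d = 2 - (-10 + (2*(-4))*(-5))*2 = 2 - (-10 - 8*(-5))*2 = 2 - (-10 + 40)*2 = 2 - 30*2 = 2 - 1*60 = 2 - 60 = -58)
((4*b + 2) + d)**2 = ((4*75 + 2) - 58)**2 = ((300 + 2) - 58)**2 = (302 - 58)**2 = 244**2 = 59536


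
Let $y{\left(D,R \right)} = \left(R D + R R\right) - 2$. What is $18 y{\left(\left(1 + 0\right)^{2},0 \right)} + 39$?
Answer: $3$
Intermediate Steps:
$y{\left(D,R \right)} = -2 + R^{2} + D R$ ($y{\left(D,R \right)} = \left(D R + R^{2}\right) - 2 = \left(R^{2} + D R\right) - 2 = -2 + R^{2} + D R$)
$18 y{\left(\left(1 + 0\right)^{2},0 \right)} + 39 = 18 \left(-2 + 0^{2} + \left(1 + 0\right)^{2} \cdot 0\right) + 39 = 18 \left(-2 + 0 + 1^{2} \cdot 0\right) + 39 = 18 \left(-2 + 0 + 1 \cdot 0\right) + 39 = 18 \left(-2 + 0 + 0\right) + 39 = 18 \left(-2\right) + 39 = -36 + 39 = 3$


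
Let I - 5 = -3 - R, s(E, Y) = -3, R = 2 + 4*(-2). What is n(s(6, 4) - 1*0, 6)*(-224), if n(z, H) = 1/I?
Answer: -28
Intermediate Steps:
R = -6 (R = 2 - 8 = -6)
I = 8 (I = 5 + (-3 - 1*(-6)) = 5 + (-3 + 6) = 5 + 3 = 8)
n(z, H) = ⅛ (n(z, H) = 1/8 = ⅛)
n(s(6, 4) - 1*0, 6)*(-224) = (⅛)*(-224) = -28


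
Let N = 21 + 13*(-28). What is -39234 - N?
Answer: -38891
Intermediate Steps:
N = -343 (N = 21 - 364 = -343)
-39234 - N = -39234 - 1*(-343) = -39234 + 343 = -38891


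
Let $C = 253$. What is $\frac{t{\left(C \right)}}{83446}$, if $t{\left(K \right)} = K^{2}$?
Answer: $\frac{5819}{7586} \approx 0.76707$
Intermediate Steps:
$\frac{t{\left(C \right)}}{83446} = \frac{253^{2}}{83446} = 64009 \cdot \frac{1}{83446} = \frac{5819}{7586}$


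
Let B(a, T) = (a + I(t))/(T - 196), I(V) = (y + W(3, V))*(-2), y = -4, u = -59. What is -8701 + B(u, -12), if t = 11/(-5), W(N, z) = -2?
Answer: -1809761/208 ≈ -8700.8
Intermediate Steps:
t = -11/5 (t = 11*(-1/5) = -11/5 ≈ -2.2000)
I(V) = 12 (I(V) = (-4 - 2)*(-2) = -6*(-2) = 12)
B(a, T) = (12 + a)/(-196 + T) (B(a, T) = (a + 12)/(T - 196) = (12 + a)/(-196 + T))
-8701 + B(u, -12) = -8701 + (12 - 59)/(-196 - 12) = -8701 - 47/(-208) = -8701 - 1/208*(-47) = -8701 + 47/208 = -1809761/208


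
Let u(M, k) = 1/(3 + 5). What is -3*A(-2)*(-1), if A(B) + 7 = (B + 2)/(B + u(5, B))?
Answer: -21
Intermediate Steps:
u(M, k) = ⅛ (u(M, k) = 1/8 = ⅛)
A(B) = -7 + (2 + B)/(⅛ + B) (A(B) = -7 + (B + 2)/(B + ⅛) = -7 + (2 + B)/(⅛ + B))
-3*A(-2)*(-1) = -9*(3 - 16*(-2))/(1 + 8*(-2))*(-1) = -9*(3 + 32)/(1 - 16)*(-1) = -9*35/(-15)*(-1) = -9*(-1)*35/15*(-1) = -3*(-7)*(-1) = 21*(-1) = -21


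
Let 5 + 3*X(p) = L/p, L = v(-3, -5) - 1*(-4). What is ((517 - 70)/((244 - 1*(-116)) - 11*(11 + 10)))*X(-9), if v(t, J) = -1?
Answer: -2384/387 ≈ -6.1602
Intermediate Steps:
L = 3 (L = -1 - 1*(-4) = -1 + 4 = 3)
X(p) = -5/3 + 1/p (X(p) = -5/3 + (3/p)/3 = -5/3 + 1/p)
((517 - 70)/((244 - 1*(-116)) - 11*(11 + 10)))*X(-9) = ((517 - 70)/((244 - 1*(-116)) - 11*(11 + 10)))*(-5/3 + 1/(-9)) = (447/((244 + 116) - 11*21))*(-5/3 - ⅑) = (447/(360 - 231))*(-16/9) = (447/129)*(-16/9) = (447*(1/129))*(-16/9) = (149/43)*(-16/9) = -2384/387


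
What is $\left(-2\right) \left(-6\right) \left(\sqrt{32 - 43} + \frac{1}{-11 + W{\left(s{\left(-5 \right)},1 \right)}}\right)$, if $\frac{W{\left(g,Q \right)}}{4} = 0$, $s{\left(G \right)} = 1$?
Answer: $- \frac{12}{11} + 12 i \sqrt{11} \approx -1.0909 + 39.799 i$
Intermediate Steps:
$W{\left(g,Q \right)} = 0$ ($W{\left(g,Q \right)} = 4 \cdot 0 = 0$)
$\left(-2\right) \left(-6\right) \left(\sqrt{32 - 43} + \frac{1}{-11 + W{\left(s{\left(-5 \right)},1 \right)}}\right) = \left(-2\right) \left(-6\right) \left(\sqrt{32 - 43} + \frac{1}{-11 + 0}\right) = 12 \left(\sqrt{-11} + \frac{1}{-11}\right) = 12 \left(i \sqrt{11} - \frac{1}{11}\right) = 12 \left(- \frac{1}{11} + i \sqrt{11}\right) = - \frac{12}{11} + 12 i \sqrt{11}$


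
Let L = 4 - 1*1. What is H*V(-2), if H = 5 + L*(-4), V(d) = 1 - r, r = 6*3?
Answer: 119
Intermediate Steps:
r = 18
V(d) = -17 (V(d) = 1 - 1*18 = 1 - 18 = -17)
L = 3 (L = 4 - 1 = 3)
H = -7 (H = 5 + 3*(-4) = 5 - 12 = -7)
H*V(-2) = -7*(-17) = 119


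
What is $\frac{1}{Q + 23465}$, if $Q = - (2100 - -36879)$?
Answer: $- \frac{1}{15514} \approx -6.4458 \cdot 10^{-5}$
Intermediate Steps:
$Q = -38979$ ($Q = - (2100 + 36879) = \left(-1\right) 38979 = -38979$)
$\frac{1}{Q + 23465} = \frac{1}{-38979 + 23465} = \frac{1}{-15514} = - \frac{1}{15514}$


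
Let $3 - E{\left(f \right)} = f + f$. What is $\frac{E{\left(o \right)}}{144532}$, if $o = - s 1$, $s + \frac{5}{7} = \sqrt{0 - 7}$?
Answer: $\frac{11}{1011724} + \frac{i \sqrt{7}}{72266} \approx 1.0873 \cdot 10^{-5} + 3.6611 \cdot 10^{-5} i$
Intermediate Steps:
$s = - \frac{5}{7} + i \sqrt{7}$ ($s = - \frac{5}{7} + \sqrt{0 - 7} = - \frac{5}{7} + \sqrt{-7} = - \frac{5}{7} + i \sqrt{7} \approx -0.71429 + 2.6458 i$)
$o = \frac{5}{7} - i \sqrt{7}$ ($o = - (- \frac{5}{7} + i \sqrt{7}) 1 = \left(\frac{5}{7} - i \sqrt{7}\right) 1 = \frac{5}{7} - i \sqrt{7} \approx 0.71429 - 2.6458 i$)
$E{\left(f \right)} = 3 - 2 f$ ($E{\left(f \right)} = 3 - \left(f + f\right) = 3 - 2 f$)
$\frac{E{\left(o \right)}}{144532} = \frac{3 - 2 \left(\frac{5}{7} - i \sqrt{7}\right)}{144532} = \left(3 - \left(\frac{10}{7} - 2 i \sqrt{7}\right)\right) \frac{1}{144532} = \left(\frac{11}{7} + 2 i \sqrt{7}\right) \frac{1}{144532} = \frac{11}{1011724} + \frac{i \sqrt{7}}{72266}$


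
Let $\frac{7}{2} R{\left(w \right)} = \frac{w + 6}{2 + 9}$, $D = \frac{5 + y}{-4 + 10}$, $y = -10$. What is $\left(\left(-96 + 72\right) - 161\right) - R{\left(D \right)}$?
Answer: $- \frac{42766}{231} \approx -185.13$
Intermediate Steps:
$D = - \frac{5}{6}$ ($D = \frac{5 - 10}{-4 + 10} = - \frac{5}{6} \approx -0.83333$)
$R{\left(w \right)} = \frac{12}{77} + \frac{2 w}{77}$ ($R{\left(w \right)} = \frac{2 \frac{w + 6}{2 + 9}}{7} = \frac{2 \frac{6 + w}{11}}{7} = \frac{2 \left(6 + w\right) \frac{1}{11}}{7} = \frac{2 \left(\frac{6}{11} + \frac{w}{11}\right)}{7} = \frac{12}{77} + \frac{2 w}{77}$)
$\left(\left(-96 + 72\right) - 161\right) - R{\left(D \right)} = \left(\left(-96 + 72\right) - 161\right) - \left(\frac{12}{77} + \frac{2}{77} \left(- \frac{5}{6}\right)\right) = \left(-24 - 161\right) - \left(\frac{12}{77} - \frac{5}{231}\right) = -185 - \frac{31}{231} = - \frac{42766}{231}$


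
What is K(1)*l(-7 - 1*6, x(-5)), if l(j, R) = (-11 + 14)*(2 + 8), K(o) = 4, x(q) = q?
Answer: 120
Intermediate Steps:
l(j, R) = 30 (l(j, R) = 3*10 = 30)
K(1)*l(-7 - 1*6, x(-5)) = 4*30 = 120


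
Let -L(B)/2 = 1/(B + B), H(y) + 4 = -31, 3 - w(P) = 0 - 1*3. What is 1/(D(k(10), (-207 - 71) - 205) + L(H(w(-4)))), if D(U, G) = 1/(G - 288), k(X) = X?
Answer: 26985/736 ≈ 36.664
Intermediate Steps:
w(P) = 6 (w(P) = 3 - (0 - 1*3) = 3 - (0 - 3) = 3 - 1*(-3) = 3 + 3 = 6)
H(y) = -35 (H(y) = -4 - 31 = -35)
D(U, G) = 1/(-288 + G)
L(B) = -1/B (L(B) = -2/(B + B) = -2*1/(2*B) = -1/B)
1/(D(k(10), (-207 - 71) - 205) + L(H(w(-4)))) = 1/(1/(-288 + ((-207 - 71) - 205)) - 1/(-35)) = 1/(1/(-288 + (-278 - 205)) - 1*(-1/35)) = 1/(1/(-288 - 483) + 1/35) = 1/(1/(-771) + 1/35) = 1/(-1/771 + 1/35) = 1/(736/26985) = 26985/736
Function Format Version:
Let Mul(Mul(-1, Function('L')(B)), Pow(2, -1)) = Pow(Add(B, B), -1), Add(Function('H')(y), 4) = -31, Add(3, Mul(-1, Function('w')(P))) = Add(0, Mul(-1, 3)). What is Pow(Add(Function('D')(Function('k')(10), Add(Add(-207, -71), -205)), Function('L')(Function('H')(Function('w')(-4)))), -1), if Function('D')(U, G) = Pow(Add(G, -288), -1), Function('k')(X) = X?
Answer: Rational(26985, 736) ≈ 36.664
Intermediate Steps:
Function('w')(P) = 6 (Function('w')(P) = Add(3, Mul(-1, Add(0, Mul(-1, 3)))) = Add(3, Mul(-1, Add(0, -3))) = Add(3, Mul(-1, -3)) = Add(3, 3) = 6)
Function('H')(y) = -35 (Function('H')(y) = Add(-4, -31) = -35)
Function('D')(U, G) = Pow(Add(-288, G), -1)
Function('L')(B) = Mul(-1, Pow(B, -1)) (Function('L')(B) = Mul(-2, Pow(Add(B, B), -1)) = Mul(-2, Pow(Mul(2, B), -1)) = Mul(-2, Mul(Rational(1, 2), Pow(B, -1))) = Mul(-1, Pow(B, -1)))
Pow(Add(Function('D')(Function('k')(10), Add(Add(-207, -71), -205)), Function('L')(Function('H')(Function('w')(-4)))), -1) = Pow(Add(Pow(Add(-288, Add(Add(-207, -71), -205)), -1), Mul(-1, Pow(-35, -1))), -1) = Pow(Add(Pow(Add(-288, Add(-278, -205)), -1), Mul(-1, Rational(-1, 35))), -1) = Pow(Add(Pow(Add(-288, -483), -1), Rational(1, 35)), -1) = Pow(Add(Pow(-771, -1), Rational(1, 35)), -1) = Pow(Add(Rational(-1, 771), Rational(1, 35)), -1) = Pow(Rational(736, 26985), -1) = Rational(26985, 736)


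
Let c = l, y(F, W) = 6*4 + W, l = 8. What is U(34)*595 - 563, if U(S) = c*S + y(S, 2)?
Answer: 176747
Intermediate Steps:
y(F, W) = 24 + W
c = 8
U(S) = 26 + 8*S (U(S) = 8*S + (24 + 2) = 8*S + 26 = 26 + 8*S)
U(34)*595 - 563 = (26 + 8*34)*595 - 563 = (26 + 272)*595 - 563 = 298*595 - 563 = 177310 - 563 = 176747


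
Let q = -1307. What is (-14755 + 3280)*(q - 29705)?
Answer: 355862700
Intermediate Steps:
(-14755 + 3280)*(q - 29705) = (-14755 + 3280)*(-1307 - 29705) = -11475*(-31012) = 355862700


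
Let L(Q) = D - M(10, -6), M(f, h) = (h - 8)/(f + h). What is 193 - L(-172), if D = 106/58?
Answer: 10885/58 ≈ 187.67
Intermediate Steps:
M(f, h) = (-8 + h)/(f + h)
D = 53/29 (D = 106*(1/58) = 53/29 ≈ 1.8276)
L(Q) = 309/58 (L(Q) = 53/29 - (-8 - 6)/(10 - 6) = 53/29 - (-14)/4 = 53/29 - 1*(-7/2) = 53/29 + 7/2 = 309/58)
193 - L(-172) = 193 - 1*309/58 = 193 - 309/58 = 10885/58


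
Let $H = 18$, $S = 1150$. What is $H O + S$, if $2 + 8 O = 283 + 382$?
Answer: $\frac{10567}{4} \approx 2641.8$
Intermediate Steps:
$O = \frac{663}{8}$ ($O = - \frac{1}{4} + \frac{283 + 382}{8} = - \frac{1}{4} + \frac{1}{8} \cdot 665 = - \frac{1}{4} + \frac{665}{8} = \frac{663}{8} \approx 82.875$)
$H O + S = 18 \cdot \frac{663}{8} + 1150 = \frac{5967}{4} + 1150 = \frac{10567}{4}$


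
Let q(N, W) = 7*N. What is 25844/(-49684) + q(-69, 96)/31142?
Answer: -9009035/16818034 ≈ -0.53568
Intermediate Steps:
25844/(-49684) + q(-69, 96)/31142 = 25844/(-49684) + (7*(-69))/31142 = 25844*(-1/49684) - 483*1/31142 = -6461/12421 - 21/1354 = -9009035/16818034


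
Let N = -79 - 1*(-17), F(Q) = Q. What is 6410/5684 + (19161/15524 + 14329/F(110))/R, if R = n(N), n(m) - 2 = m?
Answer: -77448767813/72796693200 ≈ -1.0639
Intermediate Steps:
N = -62 (N = -79 + 17 = -62)
n(m) = 2 + m
R = -60 (R = 2 - 62 = -60)
6410/5684 + (19161/15524 + 14329/F(110))/R = 6410/5684 + (19161/15524 + 14329/110)/(-60) = 6410*(1/5684) + (19161*(1/15524) + 14329*(1/110))*(-1/60) = 3205/2842 + (19161/15524 + 14329/110)*(-1/60) = 3205/2842 + (112275553/853820)*(-1/60) = 3205/2842 - 112275553/51229200 = -77448767813/72796693200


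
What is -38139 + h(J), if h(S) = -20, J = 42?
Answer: -38159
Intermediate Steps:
-38139 + h(J) = -38139 - 20 = -38159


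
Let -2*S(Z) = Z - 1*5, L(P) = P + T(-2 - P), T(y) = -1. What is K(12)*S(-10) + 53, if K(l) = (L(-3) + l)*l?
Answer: 773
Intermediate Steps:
L(P) = -1 + P (L(P) = P - 1 = -1 + P)
K(l) = l*(-4 + l) (K(l) = ((-1 - 3) + l)*l = (-4 + l)*l = l*(-4 + l))
S(Z) = 5/2 - Z/2 (S(Z) = -(Z - 1*5)/2 = -(Z - 5)/2 = -(-5 + Z)/2 = 5/2 - Z/2)
K(12)*S(-10) + 53 = (12*(-4 + 12))*(5/2 - ½*(-10)) + 53 = (12*8)*(5/2 + 5) + 53 = 96*(15/2) + 53 = 720 + 53 = 773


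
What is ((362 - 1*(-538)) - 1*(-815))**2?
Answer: 2941225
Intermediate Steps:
((362 - 1*(-538)) - 1*(-815))**2 = ((362 + 538) + 815)**2 = (900 + 815)**2 = 1715**2 = 2941225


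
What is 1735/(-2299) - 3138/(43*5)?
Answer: -7587287/494285 ≈ -15.350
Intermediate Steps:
1735/(-2299) - 3138/(43*5) = 1735*(-1/2299) - 3138/215 = -1735/2299 - 3138*1/215 = -1735/2299 - 3138/215 = -7587287/494285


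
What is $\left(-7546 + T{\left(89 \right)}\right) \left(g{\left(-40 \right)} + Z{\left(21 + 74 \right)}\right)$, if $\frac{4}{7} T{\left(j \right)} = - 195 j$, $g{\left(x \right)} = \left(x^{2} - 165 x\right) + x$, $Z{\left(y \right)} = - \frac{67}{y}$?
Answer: $- \frac{117563646977}{380} \approx -3.0938 \cdot 10^{8}$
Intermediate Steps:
$g{\left(x \right)} = x^{2} - 164 x$
$T{\left(j \right)} = - \frac{1365 j}{4}$ ($T{\left(j \right)} = \frac{7 \left(- 195 j\right)}{4} = - \frac{1365 j}{4}$)
$\left(-7546 + T{\left(89 \right)}\right) \left(g{\left(-40 \right)} + Z{\left(21 + 74 \right)}\right) = \left(-7546 - \frac{121485}{4}\right) \left(- 40 \left(-164 - 40\right) - \frac{67}{21 + 74}\right) = \left(-7546 - \frac{121485}{4}\right) \left(\left(-40\right) \left(-204\right) - \frac{67}{95}\right) = - \frac{151669 \left(8160 - \frac{67}{95}\right)}{4} = \left(- \frac{151669}{4}\right) \frac{775133}{95} = - \frac{117563646977}{380}$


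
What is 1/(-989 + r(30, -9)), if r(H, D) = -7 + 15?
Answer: -1/981 ≈ -0.0010194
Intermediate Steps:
r(H, D) = 8
1/(-989 + r(30, -9)) = 1/(-989 + 8) = 1/(-981) = -1/981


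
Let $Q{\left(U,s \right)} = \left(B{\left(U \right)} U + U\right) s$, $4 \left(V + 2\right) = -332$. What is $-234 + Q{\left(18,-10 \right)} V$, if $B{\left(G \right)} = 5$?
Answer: $91566$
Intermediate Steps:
$V = -85$ ($V = -2 + \frac{1}{4} \left(-332\right) = -2 - 83 = -85$)
$Q{\left(U,s \right)} = 6 U s$ ($Q{\left(U,s \right)} = \left(5 U + U\right) s = 6 U s$)
$-234 + Q{\left(18,-10 \right)} V = -234 + 6 \cdot 18 \left(-10\right) \left(-85\right) = -234 - -91800 = -234 + 91800 = 91566$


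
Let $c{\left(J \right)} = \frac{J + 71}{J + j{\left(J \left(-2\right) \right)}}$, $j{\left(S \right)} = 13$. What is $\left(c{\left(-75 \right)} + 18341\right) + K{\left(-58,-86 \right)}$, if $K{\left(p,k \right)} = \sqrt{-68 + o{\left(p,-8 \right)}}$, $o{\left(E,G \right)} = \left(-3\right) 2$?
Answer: $\frac{568573}{31} + i \sqrt{74} \approx 18341.0 + 8.6023 i$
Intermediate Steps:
$o{\left(E,G \right)} = -6$
$K{\left(p,k \right)} = i \sqrt{74}$ ($K{\left(p,k \right)} = \sqrt{-68 - 6} = \sqrt{-74} = i \sqrt{74}$)
$c{\left(J \right)} = \frac{71 + J}{13 + J}$ ($c{\left(J \right)} = \frac{J + 71}{J + 13} = \frac{71 + J}{13 + J}$)
$\left(c{\left(-75 \right)} + 18341\right) + K{\left(-58,-86 \right)} = \left(\frac{71 - 75}{13 - 75} + 18341\right) + i \sqrt{74} = \left(\frac{1}{-62} \left(-4\right) + 18341\right) + i \sqrt{74} = \left(\left(- \frac{1}{62}\right) \left(-4\right) + 18341\right) + i \sqrt{74} = \left(\frac{2}{31} + 18341\right) + i \sqrt{74} = \frac{568573}{31} + i \sqrt{74}$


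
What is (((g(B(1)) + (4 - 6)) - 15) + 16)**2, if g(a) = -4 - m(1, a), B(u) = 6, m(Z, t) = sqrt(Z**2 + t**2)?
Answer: 62 + 10*sqrt(37) ≈ 122.83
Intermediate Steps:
g(a) = -4 - sqrt(1 + a**2) (g(a) = -4 - sqrt(1**2 + a**2) = -4 - sqrt(1 + a**2))
(((g(B(1)) + (4 - 6)) - 15) + 16)**2 = ((((-4 - sqrt(1 + 6**2)) + (4 - 6)) - 15) + 16)**2 = ((((-4 - sqrt(1 + 36)) - 2) - 15) + 16)**2 = ((((-4 - sqrt(37)) - 2) - 15) + 16)**2 = (((-6 - sqrt(37)) - 15) + 16)**2 = ((-21 - sqrt(37)) + 16)**2 = (-5 - sqrt(37))**2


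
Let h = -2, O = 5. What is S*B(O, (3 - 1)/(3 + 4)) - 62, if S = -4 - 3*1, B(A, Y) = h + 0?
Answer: -48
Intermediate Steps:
B(A, Y) = -2 (B(A, Y) = -2 + 0 = -2)
S = -7 (S = -4 - 3 = -7)
S*B(O, (3 - 1)/(3 + 4)) - 62 = -7*(-2) - 62 = 14 - 62 = -48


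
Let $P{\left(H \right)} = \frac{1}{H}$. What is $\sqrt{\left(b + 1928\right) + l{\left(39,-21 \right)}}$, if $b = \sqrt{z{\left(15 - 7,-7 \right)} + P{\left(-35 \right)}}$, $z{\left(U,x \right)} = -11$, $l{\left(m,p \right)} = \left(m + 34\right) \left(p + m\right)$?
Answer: $\frac{\sqrt{3971450 + 35 i \sqrt{13510}}}{35} \approx 56.939 + 0.029162 i$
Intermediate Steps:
$l{\left(m,p \right)} = \left(34 + m\right) \left(m + p\right)$
$b = \frac{i \sqrt{13510}}{35}$ ($b = \sqrt{-11 + \frac{1}{-35}} = \sqrt{-11 - \frac{1}{35}} = \sqrt{- \frac{386}{35}} = \frac{i \sqrt{13510}}{35} \approx 3.3209 i$)
$\sqrt{\left(b + 1928\right) + l{\left(39,-21 \right)}} = \sqrt{\left(\frac{i \sqrt{13510}}{35} + 1928\right) + \left(39^{2} + 34 \cdot 39 + 34 \left(-21\right) + 39 \left(-21\right)\right)} = \sqrt{\left(1928 + \frac{i \sqrt{13510}}{35}\right) + \left(1521 + 1326 - 714 - 819\right)} = \sqrt{\left(1928 + \frac{i \sqrt{13510}}{35}\right) + 1314} = \sqrt{3242 + \frac{i \sqrt{13510}}{35}}$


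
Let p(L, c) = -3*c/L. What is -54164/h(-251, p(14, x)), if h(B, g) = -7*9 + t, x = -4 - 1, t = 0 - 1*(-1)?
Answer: 27082/31 ≈ 873.61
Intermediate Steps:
t = 1 (t = 0 + 1 = 1)
x = -5
p(L, c) = -3*c/L
h(B, g) = -62 (h(B, g) = -7*9 + 1 = -63 + 1 = -62)
-54164/h(-251, p(14, x)) = -54164/(-62) = -54164*(-1/62) = 27082/31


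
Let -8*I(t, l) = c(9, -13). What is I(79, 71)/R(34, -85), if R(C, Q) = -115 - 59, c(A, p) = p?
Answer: -13/1392 ≈ -0.0093391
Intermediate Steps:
I(t, l) = 13/8 (I(t, l) = -⅛*(-13) = 13/8)
R(C, Q) = -174
I(79, 71)/R(34, -85) = (13/8)/(-174) = (13/8)*(-1/174) = -13/1392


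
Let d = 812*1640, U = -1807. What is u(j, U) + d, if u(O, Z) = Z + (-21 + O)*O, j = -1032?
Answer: 2416569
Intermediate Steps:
u(O, Z) = Z + O*(-21 + O)
d = 1331680
u(j, U) + d = (-1807 + (-1032)² - 21*(-1032)) + 1331680 = (-1807 + 1065024 + 21672) + 1331680 = 1084889 + 1331680 = 2416569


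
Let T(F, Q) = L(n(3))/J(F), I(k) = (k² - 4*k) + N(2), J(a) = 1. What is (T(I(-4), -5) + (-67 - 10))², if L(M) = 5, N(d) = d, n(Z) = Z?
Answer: 5184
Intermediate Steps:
I(k) = 2 + k² - 4*k (I(k) = (k² - 4*k) + 2 = 2 + k² - 4*k)
T(F, Q) = 5 (T(F, Q) = 5/1 = 5*1 = 5)
(T(I(-4), -5) + (-67 - 10))² = (5 + (-67 - 10))² = (5 - 77)² = (-72)² = 5184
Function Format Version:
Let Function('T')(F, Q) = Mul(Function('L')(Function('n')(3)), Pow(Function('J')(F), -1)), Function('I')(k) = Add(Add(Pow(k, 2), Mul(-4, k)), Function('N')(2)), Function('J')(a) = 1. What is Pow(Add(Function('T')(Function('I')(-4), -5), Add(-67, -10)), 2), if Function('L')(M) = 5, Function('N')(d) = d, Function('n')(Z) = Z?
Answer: 5184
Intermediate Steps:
Function('I')(k) = Add(2, Pow(k, 2), Mul(-4, k)) (Function('I')(k) = Add(Add(Pow(k, 2), Mul(-4, k)), 2) = Add(2, Pow(k, 2), Mul(-4, k)))
Function('T')(F, Q) = 5 (Function('T')(F, Q) = Mul(5, Pow(1, -1)) = Mul(5, 1) = 5)
Pow(Add(Function('T')(Function('I')(-4), -5), Add(-67, -10)), 2) = Pow(Add(5, Add(-67, -10)), 2) = Pow(Add(5, -77), 2) = Pow(-72, 2) = 5184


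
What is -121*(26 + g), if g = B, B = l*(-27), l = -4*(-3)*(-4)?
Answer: -159962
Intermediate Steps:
l = -48 (l = 12*(-4) = -48)
B = 1296 (B = -48*(-27) = 1296)
g = 1296
-121*(26 + g) = -121*(26 + 1296) = -121*1322 = -159962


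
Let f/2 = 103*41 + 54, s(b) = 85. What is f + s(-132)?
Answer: 8639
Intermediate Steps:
f = 8554 (f = 2*(103*41 + 54) = 2*(4223 + 54) = 2*4277 = 8554)
f + s(-132) = 8554 + 85 = 8639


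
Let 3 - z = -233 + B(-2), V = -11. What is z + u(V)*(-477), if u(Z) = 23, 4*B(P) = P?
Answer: -21469/2 ≈ -10735.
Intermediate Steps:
B(P) = P/4
z = 473/2 (z = 3 - (-233 + (1/4)*(-2)) = 3 - (-233 - 1/2) = 3 - 1*(-467/2) = 3 + 467/2 = 473/2 ≈ 236.50)
z + u(V)*(-477) = 473/2 + 23*(-477) = 473/2 - 10971 = -21469/2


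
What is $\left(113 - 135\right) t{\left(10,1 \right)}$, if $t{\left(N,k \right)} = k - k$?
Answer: $0$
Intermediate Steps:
$t{\left(N,k \right)} = 0$
$\left(113 - 135\right) t{\left(10,1 \right)} = \left(113 - 135\right) 0 = \left(-22\right) 0 = 0$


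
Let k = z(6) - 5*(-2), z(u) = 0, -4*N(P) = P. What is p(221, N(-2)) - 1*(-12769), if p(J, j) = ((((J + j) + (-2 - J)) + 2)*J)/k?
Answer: 255601/20 ≈ 12780.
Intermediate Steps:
N(P) = -P/4
k = 10 (k = 0 - 5*(-2) = 0 + 10 = 10)
p(J, j) = J*j/10 (p(J, j) = ((((J + j) + (-2 - J)) + 2)*J)/10 = (((-2 + j) + 2)*J)*(1/10) = (j*J)*(1/10) = (J*j)*(1/10) = J*j/10)
p(221, N(-2)) - 1*(-12769) = (1/10)*221*(-1/4*(-2)) - 1*(-12769) = (1/10)*221*(1/2) + 12769 = 221/20 + 12769 = 255601/20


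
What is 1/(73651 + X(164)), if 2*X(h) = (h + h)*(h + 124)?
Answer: 1/120883 ≈ 8.2725e-6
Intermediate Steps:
X(h) = h*(124 + h) (X(h) = ((h + h)*(h + 124))/2 = ((2*h)*(124 + h))/2 = (2*h*(124 + h))/2 = h*(124 + h))
1/(73651 + X(164)) = 1/(73651 + 164*(124 + 164)) = 1/(73651 + 164*288) = 1/(73651 + 47232) = 1/120883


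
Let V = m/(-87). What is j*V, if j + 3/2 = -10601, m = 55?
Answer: 1166275/174 ≈ 6702.7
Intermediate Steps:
j = -21205/2 (j = -3/2 - 10601 = -21205/2 ≈ -10603.)
V = -55/87 (V = 55/(-87) = 55*(-1/87) = -55/87 ≈ -0.63218)
j*V = -21205/2*(-55/87) = 1166275/174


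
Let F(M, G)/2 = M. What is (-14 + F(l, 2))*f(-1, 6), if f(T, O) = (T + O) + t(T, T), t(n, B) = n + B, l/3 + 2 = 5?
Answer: 12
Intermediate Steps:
l = 9 (l = -6 + 3*5 = -6 + 15 = 9)
F(M, G) = 2*M
t(n, B) = B + n
f(T, O) = O + 3*T (f(T, O) = (T + O) + (T + T) = (O + T) + 2*T = O + 3*T)
(-14 + F(l, 2))*f(-1, 6) = (-14 + 2*9)*(6 + 3*(-1)) = (-14 + 18)*(6 - 3) = 4*3 = 12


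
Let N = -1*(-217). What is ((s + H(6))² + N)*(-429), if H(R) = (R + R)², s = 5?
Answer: -9617322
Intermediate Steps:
H(R) = 4*R² (H(R) = (2*R)² = 4*R²)
N = 217
((s + H(6))² + N)*(-429) = ((5 + 4*6²)² + 217)*(-429) = ((5 + 4*36)² + 217)*(-429) = ((5 + 144)² + 217)*(-429) = (149² + 217)*(-429) = (22201 + 217)*(-429) = 22418*(-429) = -9617322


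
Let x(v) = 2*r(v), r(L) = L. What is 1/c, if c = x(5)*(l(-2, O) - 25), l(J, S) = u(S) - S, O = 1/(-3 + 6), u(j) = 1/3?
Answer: -1/250 ≈ -0.0040000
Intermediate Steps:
u(j) = 1/3 (u(j) = 1*(1/3) = 1/3)
O = 1/3 ≈ 0.33333
x(v) = 2*v
l(J, S) = 1/3 - S
c = -250 (c = (2*5)*((1/3 - 1*1/3) - 25) = 10*((1/3 - 1/3) - 25) = 10*(0 - 25) = 10*(-25) = -250)
1/c = 1/(-250) = -1/250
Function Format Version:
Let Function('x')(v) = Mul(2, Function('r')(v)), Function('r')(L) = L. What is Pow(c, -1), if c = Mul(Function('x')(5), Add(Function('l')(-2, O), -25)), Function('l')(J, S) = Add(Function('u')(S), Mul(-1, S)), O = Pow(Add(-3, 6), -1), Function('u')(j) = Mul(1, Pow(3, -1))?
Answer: Rational(-1, 250) ≈ -0.0040000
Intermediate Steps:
Function('u')(j) = Rational(1, 3) (Function('u')(j) = Mul(1, Rational(1, 3)) = Rational(1, 3))
O = Rational(1, 3) (O = Pow(3, -1) = Rational(1, 3) ≈ 0.33333)
Function('x')(v) = Mul(2, v)
Function('l')(J, S) = Add(Rational(1, 3), Mul(-1, S))
c = -250 (c = Mul(Mul(2, 5), Add(Add(Rational(1, 3), Mul(-1, Rational(1, 3))), -25)) = Mul(10, Add(Add(Rational(1, 3), Rational(-1, 3)), -25)) = Mul(10, Add(0, -25)) = Mul(10, -25) = -250)
Pow(c, -1) = Pow(-250, -1) = Rational(-1, 250)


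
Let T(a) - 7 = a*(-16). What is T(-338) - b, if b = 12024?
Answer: -6609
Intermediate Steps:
T(a) = 7 - 16*a (T(a) = 7 + a*(-16) = 7 - 16*a)
T(-338) - b = (7 - 16*(-338)) - 1*12024 = (7 + 5408) - 12024 = 5415 - 12024 = -6609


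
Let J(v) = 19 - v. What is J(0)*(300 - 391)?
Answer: -1729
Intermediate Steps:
J(0)*(300 - 391) = (19 - 1*0)*(300 - 391) = (19 + 0)*(-91) = 19*(-91) = -1729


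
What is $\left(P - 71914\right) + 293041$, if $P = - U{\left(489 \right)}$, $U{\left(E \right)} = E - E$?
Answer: $221127$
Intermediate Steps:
$U{\left(E \right)} = 0$
$P = 0$ ($P = \left(-1\right) 0 = 0$)
$\left(P - 71914\right) + 293041 = \left(0 - 71914\right) + 293041 = -71914 + 293041 = 221127$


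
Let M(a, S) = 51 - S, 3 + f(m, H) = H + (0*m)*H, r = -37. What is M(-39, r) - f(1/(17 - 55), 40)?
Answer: 51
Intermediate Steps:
f(m, H) = -3 + H (f(m, H) = -3 + (H + (0*m)*H) = -3 + (H + 0*H) = -3 + (H + 0) = -3 + H)
M(-39, r) - f(1/(17 - 55), 40) = (51 - 1*(-37)) - (-3 + 40) = (51 + 37) - 1*37 = 88 - 37 = 51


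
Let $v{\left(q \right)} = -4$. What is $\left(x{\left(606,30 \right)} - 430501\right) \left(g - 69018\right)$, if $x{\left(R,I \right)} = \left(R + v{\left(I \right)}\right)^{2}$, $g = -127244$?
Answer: $13364853414$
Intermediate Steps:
$x{\left(R,I \right)} = \left(-4 + R\right)^{2}$ ($x{\left(R,I \right)} = \left(R - 4\right)^{2} = \left(-4 + R\right)^{2}$)
$\left(x{\left(606,30 \right)} - 430501\right) \left(g - 69018\right) = \left(\left(-4 + 606\right)^{2} - 430501\right) \left(-127244 - 69018\right) = \left(602^{2} - 430501\right) \left(-196262\right) = \left(362404 - 430501\right) \left(-196262\right) = \left(-68097\right) \left(-196262\right) = 13364853414$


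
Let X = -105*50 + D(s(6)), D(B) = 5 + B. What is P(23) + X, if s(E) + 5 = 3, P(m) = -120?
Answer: -5367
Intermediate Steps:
s(E) = -2 (s(E) = -5 + 3 = -2)
X = -5247 (X = -105*50 + (5 - 2) = -5250 + 3 = -5247)
P(23) + X = -120 - 5247 = -5367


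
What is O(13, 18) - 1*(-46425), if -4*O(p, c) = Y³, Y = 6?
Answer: 46371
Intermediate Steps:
O(p, c) = -54 (O(p, c) = -¼*6³ = -¼*216 = -54)
O(13, 18) - 1*(-46425) = -54 - 1*(-46425) = -54 + 46425 = 46371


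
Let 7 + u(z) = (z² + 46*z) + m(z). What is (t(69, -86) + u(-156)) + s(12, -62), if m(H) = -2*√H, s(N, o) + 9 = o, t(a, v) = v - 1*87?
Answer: 16909 - 4*I*√39 ≈ 16909.0 - 24.98*I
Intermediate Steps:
t(a, v) = -87 + v (t(a, v) = v - 87 = -87 + v)
s(N, o) = -9 + o
u(z) = -7 + z² - 2*√z + 46*z (u(z) = -7 + ((z² + 46*z) - 2*√z) = -7 + (z² - 2*√z + 46*z) = -7 + z² - 2*√z + 46*z)
(t(69, -86) + u(-156)) + s(12, -62) = ((-87 - 86) + (-7 + (-156)² - 4*I*√39 + 46*(-156))) + (-9 - 62) = (-173 + (-7 + 24336 - 4*I*√39 - 7176)) - 71 = (-173 + (17153 - 4*I*√39)) - 71 = (16980 - 4*I*√39) - 71 = 16909 - 4*I*√39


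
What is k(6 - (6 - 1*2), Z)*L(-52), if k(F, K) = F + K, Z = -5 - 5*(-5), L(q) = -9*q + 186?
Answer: 14388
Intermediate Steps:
L(q) = 186 - 9*q
Z = 20 (Z = -5 + 25 = 20)
k(6 - (6 - 1*2), Z)*L(-52) = ((6 - (6 - 1*2)) + 20)*(186 - 9*(-52)) = ((6 - (6 - 2)) + 20)*(186 + 468) = ((6 - 1*4) + 20)*654 = ((6 - 4) + 20)*654 = (2 + 20)*654 = 22*654 = 14388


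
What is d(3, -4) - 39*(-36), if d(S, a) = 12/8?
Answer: 2811/2 ≈ 1405.5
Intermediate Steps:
d(S, a) = 3/2 (d(S, a) = 12*(⅛) = 3/2)
d(3, -4) - 39*(-36) = 3/2 - 39*(-36) = 3/2 + 1404 = 2811/2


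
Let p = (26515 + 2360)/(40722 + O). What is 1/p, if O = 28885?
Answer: 69607/28875 ≈ 2.4106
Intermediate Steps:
p = 28875/69607 (p = (26515 + 2360)/(40722 + 28885) = 28875/69607 ≈ 0.41483)
1/p = 1/(28875/69607) = 69607/28875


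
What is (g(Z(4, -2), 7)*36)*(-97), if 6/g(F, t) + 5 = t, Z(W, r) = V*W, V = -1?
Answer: -10476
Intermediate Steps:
Z(W, r) = -W
g(F, t) = 6/(-5 + t)
(g(Z(4, -2), 7)*36)*(-97) = ((6/(-5 + 7))*36)*(-97) = ((6/2)*36)*(-97) = ((6*(½))*36)*(-97) = (3*36)*(-97) = 108*(-97) = -10476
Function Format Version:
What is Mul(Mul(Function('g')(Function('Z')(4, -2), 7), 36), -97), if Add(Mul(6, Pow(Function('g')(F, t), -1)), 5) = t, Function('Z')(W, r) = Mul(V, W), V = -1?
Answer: -10476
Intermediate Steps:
Function('Z')(W, r) = Mul(-1, W)
Function('g')(F, t) = Mul(6, Pow(Add(-5, t), -1))
Mul(Mul(Function('g')(Function('Z')(4, -2), 7), 36), -97) = Mul(Mul(Mul(6, Pow(Add(-5, 7), -1)), 36), -97) = Mul(Mul(Mul(6, Pow(2, -1)), 36), -97) = Mul(Mul(Mul(6, Rational(1, 2)), 36), -97) = Mul(Mul(3, 36), -97) = Mul(108, -97) = -10476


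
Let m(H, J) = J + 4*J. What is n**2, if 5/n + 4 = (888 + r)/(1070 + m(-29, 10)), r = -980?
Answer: 1960000/1306449 ≈ 1.5002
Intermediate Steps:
m(H, J) = 5*J
n = -1400/1143 (n = 5/(-4 + (888 - 980)/(1070 + 5*10)) = 5/(-4 - 92/(1070 + 50)) = 5/(-4 - 92/1120) = 5/(-4 - 92*1/1120) = 5/(-4 - 23/280) = 5/(-1143/280) = 5*(-280/1143) = -1400/1143 ≈ -1.2248)
n**2 = (-1400/1143)**2 = 1960000/1306449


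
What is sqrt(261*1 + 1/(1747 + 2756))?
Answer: 2*sqrt(1323075963)/4503 ≈ 16.155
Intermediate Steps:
sqrt(261*1 + 1/(1747 + 2756)) = sqrt(261 + 1/4503) = sqrt(1175284/4503) = 2*sqrt(1323075963)/4503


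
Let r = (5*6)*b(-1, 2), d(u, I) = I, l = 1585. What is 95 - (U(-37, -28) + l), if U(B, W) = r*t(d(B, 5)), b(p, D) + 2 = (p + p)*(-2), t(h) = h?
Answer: -1790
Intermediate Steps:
b(p, D) = -2 - 4*p (b(p, D) = -2 + (p + p)*(-2) = -2 + (2*p)*(-2) = -2 - 4*p)
r = 60 (r = (5*6)*(-2 - 4*(-1)) = 30*(-2 + 4) = 30*2 = 60)
U(B, W) = 300 (U(B, W) = 60*5 = 300)
95 - (U(-37, -28) + l) = 95 - (300 + 1585) = 95 - 1*1885 = 95 - 1885 = -1790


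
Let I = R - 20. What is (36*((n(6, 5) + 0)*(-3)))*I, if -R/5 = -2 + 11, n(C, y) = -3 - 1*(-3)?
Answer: 0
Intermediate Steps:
n(C, y) = 0 (n(C, y) = -3 + 3 = 0)
R = -45 (R = -5*(-2 + 11) = -5*9 = -45)
I = -65 (I = -45 - 20 = -65)
(36*((n(6, 5) + 0)*(-3)))*I = (36*((0 + 0)*(-3)))*(-65) = (36*(0*(-3)))*(-65) = (36*0)*(-65) = 0*(-65) = 0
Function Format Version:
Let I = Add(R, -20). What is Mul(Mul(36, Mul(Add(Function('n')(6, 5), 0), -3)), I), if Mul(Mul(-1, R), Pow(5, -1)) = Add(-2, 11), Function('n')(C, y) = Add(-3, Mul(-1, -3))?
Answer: 0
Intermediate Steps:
Function('n')(C, y) = 0 (Function('n')(C, y) = Add(-3, 3) = 0)
R = -45 (R = Mul(-5, Add(-2, 11)) = Mul(-5, 9) = -45)
I = -65 (I = Add(-45, -20) = -65)
Mul(Mul(36, Mul(Add(Function('n')(6, 5), 0), -3)), I) = Mul(Mul(36, Mul(Add(0, 0), -3)), -65) = Mul(Mul(36, Mul(0, -3)), -65) = Mul(Mul(36, 0), -65) = Mul(0, -65) = 0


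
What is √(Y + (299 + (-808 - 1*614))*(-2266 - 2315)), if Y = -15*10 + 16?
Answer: √5144329 ≈ 2268.1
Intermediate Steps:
Y = -134 (Y = -150 + 16 = -134)
√(Y + (299 + (-808 - 1*614))*(-2266 - 2315)) = √(-134 + (299 + (-808 - 1*614))*(-2266 - 2315)) = √(-134 + (299 + (-808 - 614))*(-4581)) = √(-134 + (299 - 1422)*(-4581)) = √(-134 - 1123*(-4581)) = √(-134 + 5144463) = √5144329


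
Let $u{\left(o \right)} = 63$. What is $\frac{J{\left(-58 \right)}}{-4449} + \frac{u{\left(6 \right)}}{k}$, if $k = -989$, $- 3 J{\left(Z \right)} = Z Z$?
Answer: $\frac{2486135}{13200183} \approx 0.18834$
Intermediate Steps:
$J{\left(Z \right)} = - \frac{Z^{2}}{3}$ ($J{\left(Z \right)} = - \frac{Z Z}{3} = - \frac{Z^{2}}{3}$)
$\frac{J{\left(-58 \right)}}{-4449} + \frac{u{\left(6 \right)}}{k} = \frac{\left(- \frac{1}{3}\right) \left(-58\right)^{2}}{-4449} + \frac{63}{-989} = \left(- \frac{1}{3}\right) 3364 \left(- \frac{1}{4449}\right) + 63 \left(- \frac{1}{989}\right) = \left(- \frac{3364}{3}\right) \left(- \frac{1}{4449}\right) - \frac{63}{989} = \frac{3364}{13347} - \frac{63}{989} = \frac{2486135}{13200183}$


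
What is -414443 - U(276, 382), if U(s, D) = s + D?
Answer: -415101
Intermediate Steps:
U(s, D) = D + s
-414443 - U(276, 382) = -414443 - (382 + 276) = -414443 - 1*658 = -414443 - 658 = -415101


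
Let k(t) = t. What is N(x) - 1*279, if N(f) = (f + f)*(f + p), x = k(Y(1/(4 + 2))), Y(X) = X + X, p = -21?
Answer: -2635/9 ≈ -292.78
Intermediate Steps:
Y(X) = 2*X
x = ⅓ (x = 2/(4 + 2) = 2/6 = 2*(⅙) = ⅓ ≈ 0.33333)
N(f) = 2*f*(-21 + f) (N(f) = (f + f)*(f - 21) = (2*f)*(-21 + f) = 2*f*(-21 + f))
N(x) - 1*279 = 2*(⅓)*(-21 + ⅓) - 1*279 = 2*(⅓)*(-62/3) - 279 = -124/9 - 279 = -2635/9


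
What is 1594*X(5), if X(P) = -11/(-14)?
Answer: 8767/7 ≈ 1252.4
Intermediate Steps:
X(P) = 11/14 (X(P) = -11*(-1/14) = 11/14)
1594*X(5) = 1594*(11/14) = 8767/7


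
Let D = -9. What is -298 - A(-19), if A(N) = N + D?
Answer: -270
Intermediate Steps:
A(N) = -9 + N (A(N) = N - 9 = -9 + N)
-298 - A(-19) = -298 - (-9 - 19) = -298 - 1*(-28) = -298 + 28 = -270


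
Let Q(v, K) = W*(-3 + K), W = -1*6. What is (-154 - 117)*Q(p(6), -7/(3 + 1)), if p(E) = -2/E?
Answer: -15447/2 ≈ -7723.5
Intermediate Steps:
W = -6
Q(v, K) = 18 - 6*K (Q(v, K) = -6*(-3 + K) = 18 - 6*K)
(-154 - 117)*Q(p(6), -7/(3 + 1)) = (-154 - 117)*(18 - (-42)/(3 + 1)) = -271*(18 - (-42)/4) = -271*(18 - 6*(-7/4)) = -271*(18 + 21/2) = -271*57/2 = -15447/2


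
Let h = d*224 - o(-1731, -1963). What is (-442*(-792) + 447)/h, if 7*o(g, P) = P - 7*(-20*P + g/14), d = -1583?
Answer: -4907154/4412453 ≈ -1.1121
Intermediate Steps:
o(g, P) = -g/14 + 141*P/7 (o(g, P) = (P - 7*(-20*P + g/14))/7 = (P + (140*P - g/2))/7 = (141*P - g/2)/7 = -g/14 + 141*P/7)
h = -4412453/14 (h = -1583*224 - (-1/14*(-1731) + (141/7)*(-1963)) = -354592 - (1731/14 - 276783/7) = -354592 - 1*(-551835/14) = -354592 + 551835/14 = -4412453/14 ≈ -3.1518e+5)
(-442*(-792) + 447)/h = (-442*(-792) + 447)/(-4412453/14) = (350064 + 447)*(-14/4412453) = 350511*(-14/4412453) = -4907154/4412453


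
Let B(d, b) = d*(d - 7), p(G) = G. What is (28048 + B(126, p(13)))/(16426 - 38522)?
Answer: -21521/11048 ≈ -1.9480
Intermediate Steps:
B(d, b) = d*(-7 + d)
(28048 + B(126, p(13)))/(16426 - 38522) = (28048 + 126*(-7 + 126))/(16426 - 38522) = (28048 + 126*119)/(-22096) = (28048 + 14994)*(-1/22096) = 43042*(-1/22096) = -21521/11048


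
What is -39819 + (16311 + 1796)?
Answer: -21712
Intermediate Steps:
-39819 + (16311 + 1796) = -39819 + 18107 = -21712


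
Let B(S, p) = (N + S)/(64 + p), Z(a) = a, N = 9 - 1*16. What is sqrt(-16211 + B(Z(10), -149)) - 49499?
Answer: -49499 + I*sqrt(117124730)/85 ≈ -49499.0 + 127.32*I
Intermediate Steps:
N = -7 (N = 9 - 16 = -7)
B(S, p) = (-7 + S)/(64 + p)
sqrt(-16211 + B(Z(10), -149)) - 49499 = sqrt(-16211 + (-7 + 10)/(64 - 149)) - 49499 = sqrt(-16211 + 3/(-85)) - 49499 = sqrt(-16211 - 1/85*3) - 49499 = sqrt(-16211 - 3/85) - 49499 = sqrt(-1377938/85) - 49499 = I*sqrt(117124730)/85 - 49499 = -49499 + I*sqrt(117124730)/85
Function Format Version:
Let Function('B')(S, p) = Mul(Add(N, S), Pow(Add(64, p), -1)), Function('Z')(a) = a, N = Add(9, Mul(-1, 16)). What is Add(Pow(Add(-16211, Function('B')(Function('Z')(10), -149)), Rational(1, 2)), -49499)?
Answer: Add(-49499, Mul(Rational(1, 85), I, Pow(117124730, Rational(1, 2)))) ≈ Add(-49499., Mul(127.32, I))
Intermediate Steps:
N = -7 (N = Add(9, -16) = -7)
Function('B')(S, p) = Mul(Pow(Add(64, p), -1), Add(-7, S)) (Function('B')(S, p) = Mul(Add(-7, S), Pow(Add(64, p), -1)) = Mul(Pow(Add(64, p), -1), Add(-7, S)))
Add(Pow(Add(-16211, Function('B')(Function('Z')(10), -149)), Rational(1, 2)), -49499) = Add(Pow(Add(-16211, Mul(Pow(Add(64, -149), -1), Add(-7, 10))), Rational(1, 2)), -49499) = Add(Pow(Add(-16211, Mul(Pow(-85, -1), 3)), Rational(1, 2)), -49499) = Add(Pow(Add(-16211, Mul(Rational(-1, 85), 3)), Rational(1, 2)), -49499) = Add(Pow(Add(-16211, Rational(-3, 85)), Rational(1, 2)), -49499) = Add(Pow(Rational(-1377938, 85), Rational(1, 2)), -49499) = Add(Mul(Rational(1, 85), I, Pow(117124730, Rational(1, 2))), -49499) = Add(-49499, Mul(Rational(1, 85), I, Pow(117124730, Rational(1, 2))))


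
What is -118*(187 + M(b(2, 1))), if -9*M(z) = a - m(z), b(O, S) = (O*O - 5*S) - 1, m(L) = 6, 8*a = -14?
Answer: -399017/18 ≈ -22168.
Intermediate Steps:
a = -7/4 (a = (⅛)*(-14) = -7/4 ≈ -1.7500)
b(O, S) = -1 + O² - 5*S (b(O, S) = (O² - 5*S) - 1 = -1 + O² - 5*S)
M(z) = 31/36 (M(z) = -(-7/4 - 1*6)/9 = -(-7/4 - 6)/9 = -⅑*(-31/4) = 31/36)
-118*(187 + M(b(2, 1))) = -118*(187 + 31/36) = -118*6763/36 = -399017/18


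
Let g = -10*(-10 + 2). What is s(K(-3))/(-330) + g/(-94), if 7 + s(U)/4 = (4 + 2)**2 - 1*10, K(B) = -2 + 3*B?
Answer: -8386/7755 ≈ -1.0814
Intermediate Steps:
s(U) = 76 (s(U) = -28 + 4*((4 + 2)**2 - 1*10) = -28 + 4*(6**2 - 10) = -28 + 4*(36 - 10) = -28 + 4*26 = -28 + 104 = 76)
g = 80 (g = -10*(-8) = 80)
s(K(-3))/(-330) + g/(-94) = 76/(-330) + 80/(-94) = 76*(-1/330) + 80*(-1/94) = -38/165 - 40/47 = -8386/7755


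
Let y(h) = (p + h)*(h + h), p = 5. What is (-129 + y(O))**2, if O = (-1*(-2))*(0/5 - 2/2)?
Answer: 19881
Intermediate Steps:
O = -2 (O = 2*(0*(1/5) - 2*1/2) = 2*(0 - 1) = 2*(-1) = -2)
y(h) = 2*h*(5 + h) (y(h) = (5 + h)*(h + h) = (5 + h)*(2*h) = 2*h*(5 + h))
(-129 + y(O))**2 = (-129 + 2*(-2)*(5 - 2))**2 = (-129 + 2*(-2)*3)**2 = (-129 - 12)**2 = (-141)**2 = 19881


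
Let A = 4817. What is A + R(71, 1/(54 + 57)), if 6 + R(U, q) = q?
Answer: 534022/111 ≈ 4811.0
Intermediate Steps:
R(U, q) = -6 + q
A + R(71, 1/(54 + 57)) = 4817 + (-6 + 1/(54 + 57)) = 4817 + (-6 + 1/111) = 4817 - 665/111 = 534022/111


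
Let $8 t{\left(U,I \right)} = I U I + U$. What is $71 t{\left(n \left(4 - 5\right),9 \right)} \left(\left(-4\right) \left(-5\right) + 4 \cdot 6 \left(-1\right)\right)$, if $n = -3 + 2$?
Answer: $-2911$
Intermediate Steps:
$n = -1$
$t{\left(U,I \right)} = \frac{U}{8} + \frac{U I^{2}}{8}$ ($t{\left(U,I \right)} = \frac{I U I + U}{8} = \frac{U I^{2} + U}{8} = \frac{U + U I^{2}}{8} = \frac{U}{8} + \frac{U I^{2}}{8}$)
$71 t{\left(n \left(4 - 5\right),9 \right)} \left(\left(-4\right) \left(-5\right) + 4 \cdot 6 \left(-1\right)\right) = 71 \frac{- (4 - 5) \left(1 + 9^{2}\right)}{8} \left(\left(-4\right) \left(-5\right) + 4 \cdot 6 \left(-1\right)\right) = 71 \frac{- (4 - 5) \left(1 + 81\right)}{8} \left(20 + 24 \left(-1\right)\right) = 71 \cdot \frac{1}{8} \left(\left(-1\right) \left(-1\right)\right) 82 \left(20 - 24\right) = 71 \cdot \frac{1}{8} \cdot 1 \cdot 82 \left(-4\right) = 71 \cdot \frac{41}{4} \left(-4\right) = \frac{2911}{4} \left(-4\right) = -2911$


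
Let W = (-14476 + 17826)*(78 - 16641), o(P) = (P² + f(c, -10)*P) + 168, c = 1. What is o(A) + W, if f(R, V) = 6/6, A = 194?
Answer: -55448052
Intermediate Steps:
f(R, V) = 1 (f(R, V) = 6*(⅙) = 1)
o(P) = 168 + P + P² (o(P) = (P² + 1*P) + 168 = (P² + P) + 168 = (P + P²) + 168 = 168 + P + P²)
W = -55486050 (W = 3350*(-16563) = -55486050)
o(A) + W = (168 + 194 + 194²) - 55486050 = (168 + 194 + 37636) - 55486050 = 37998 - 55486050 = -55448052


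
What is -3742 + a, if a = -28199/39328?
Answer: -147193575/39328 ≈ -3742.7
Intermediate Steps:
a = -28199/39328 (a = -28199*1/39328 = -28199/39328 ≈ -0.71702)
-3742 + a = -3742 - 28199/39328 = -147193575/39328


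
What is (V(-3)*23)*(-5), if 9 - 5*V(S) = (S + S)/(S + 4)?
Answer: -345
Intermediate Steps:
V(S) = 9/5 - 2*S/(5*(4 + S)) (V(S) = 9/5 - (S + S)/(5*(S + 4)) = 9/5 - 2*S/(5*(4 + S)))
(V(-3)*23)*(-5) = (((36 + 7*(-3))/(5*(4 - 3)))*23)*(-5) = (((⅕)*(36 - 21)/1)*23)*(-5) = (((⅕)*1*15)*23)*(-5) = (3*23)*(-5) = 69*(-5) = -345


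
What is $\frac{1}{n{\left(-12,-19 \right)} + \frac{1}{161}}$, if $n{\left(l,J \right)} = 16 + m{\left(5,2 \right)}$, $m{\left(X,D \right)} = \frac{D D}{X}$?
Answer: $\frac{805}{13529} \approx 0.059502$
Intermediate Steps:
$m{\left(X,D \right)} = \frac{D^{2}}{X}$
$n{\left(l,J \right)} = \frac{84}{5}$ ($n{\left(l,J \right)} = 16 + \frac{2^{2}}{5} = 16 + 4 \cdot \frac{1}{5} = 16 + \frac{4}{5} = \frac{84}{5}$)
$\frac{1}{n{\left(-12,-19 \right)} + \frac{1}{161}} = \frac{1}{\frac{84}{5} + \frac{1}{161}} = \frac{1}{\frac{13529}{805}} = \frac{805}{13529}$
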